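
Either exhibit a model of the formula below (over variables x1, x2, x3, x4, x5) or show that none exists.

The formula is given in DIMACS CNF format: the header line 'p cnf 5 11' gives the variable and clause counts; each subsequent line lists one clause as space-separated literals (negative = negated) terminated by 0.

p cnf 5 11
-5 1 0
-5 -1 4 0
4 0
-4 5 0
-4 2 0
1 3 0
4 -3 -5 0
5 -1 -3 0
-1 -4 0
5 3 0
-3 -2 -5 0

UNSATISFIABLE

The clause (x4) is unit, so x4 = True.
The clause (x5) is unit, so x5 = True.
The clause (x1) is unit, so x1 = True.
That conflicts with the unit clause (¬x1).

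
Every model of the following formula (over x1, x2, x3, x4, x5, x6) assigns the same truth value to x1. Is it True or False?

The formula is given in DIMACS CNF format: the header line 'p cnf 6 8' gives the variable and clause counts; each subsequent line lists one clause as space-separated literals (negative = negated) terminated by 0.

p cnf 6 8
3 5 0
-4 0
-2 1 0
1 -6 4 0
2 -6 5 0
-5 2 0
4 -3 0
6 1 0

True

Suppose x1 = False.
The clause (¬x4) is unit, so x4 = False.
The clause (¬x2) is unit, so x2 = False.
The clause (¬x6) is unit, so x6 = False.
That conflicts with the unit clause (x6).
So every satisfying assignment has x1 = True.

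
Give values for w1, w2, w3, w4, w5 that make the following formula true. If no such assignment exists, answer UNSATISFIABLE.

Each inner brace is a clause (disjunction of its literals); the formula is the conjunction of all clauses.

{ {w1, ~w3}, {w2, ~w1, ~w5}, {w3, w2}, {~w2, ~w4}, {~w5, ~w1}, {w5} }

Unit clause (w5) forces w5 = 1.
Unit clause (~w1) forces w1 = 0.
Unit clause (~w3) forces w3 = 0.
Unit clause (w2) forces w2 = 1.
Unit clause (~w4) forces w4 = 0.
This assignment satisfies each clause.

w1 ↦ 0,  w2 ↦ 1,  w3 ↦ 0,  w4 ↦ 0,  w5 ↦ 1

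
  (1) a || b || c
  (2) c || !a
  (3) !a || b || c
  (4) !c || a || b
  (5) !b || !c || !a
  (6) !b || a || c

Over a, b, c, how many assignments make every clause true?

There are 2^3 = 8 truth assignments over (a, b, c).
Check each against the 6 clauses (columns in the order a, b, c):
  F F F  ✗ fails (a || b || c)
  F F T  ✗ fails (!c || a || b)
  F T F  ✗ fails (!b || a || c)
  F T T  ✓ satisfies all
  T F F  ✗ fails (c || !a)
  T F T  ✓ satisfies all
  T T F  ✗ fails (c || !a)
  T T T  ✗ fails (!b || !c || !a)
2 of the 8 rows are models.

2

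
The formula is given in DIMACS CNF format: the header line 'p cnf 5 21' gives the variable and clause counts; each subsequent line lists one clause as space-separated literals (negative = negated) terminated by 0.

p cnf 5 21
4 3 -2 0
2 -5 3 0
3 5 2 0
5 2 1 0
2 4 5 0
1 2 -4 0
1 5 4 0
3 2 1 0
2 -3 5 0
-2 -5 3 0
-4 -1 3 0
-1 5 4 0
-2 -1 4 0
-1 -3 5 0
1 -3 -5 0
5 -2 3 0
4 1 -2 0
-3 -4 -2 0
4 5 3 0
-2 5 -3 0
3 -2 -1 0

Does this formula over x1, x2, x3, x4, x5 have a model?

Branch on x4: set x4 = False.
Branch on x3: set x3 = True.
Branch on x2: set x2 = False.
From the singleton clause (x5), x5 = True.
From the singleton clause (x1), x1 = True.
Every clause now holds.
A satisfying assignment: x1=True; x2=False; x3=True; x4=False; x5=True.

Satisfiable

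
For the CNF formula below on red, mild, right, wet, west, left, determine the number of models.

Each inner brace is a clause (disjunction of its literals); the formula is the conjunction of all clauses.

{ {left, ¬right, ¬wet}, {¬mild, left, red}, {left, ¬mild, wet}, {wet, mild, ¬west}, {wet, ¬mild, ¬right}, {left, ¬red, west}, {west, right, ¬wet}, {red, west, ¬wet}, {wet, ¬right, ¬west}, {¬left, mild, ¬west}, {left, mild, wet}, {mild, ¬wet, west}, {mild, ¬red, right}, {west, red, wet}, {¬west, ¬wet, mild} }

There are 2^6 = 64 truth assignments over (red, mild, right, wet, west, left).
Split on mild. With mild = True, the clauses containing mild are satisfied and ¬mild drops from the rest; 9 of the 2^5 = 32 assignments to the other variables satisfy what remains.
With mild = False, by the same count on the reduced clause set, 1 assignment works.
(One model: red=F, mild=T, right=F, wet=F, west=T, left=T.)
Total: 9 + 1 = 10.

10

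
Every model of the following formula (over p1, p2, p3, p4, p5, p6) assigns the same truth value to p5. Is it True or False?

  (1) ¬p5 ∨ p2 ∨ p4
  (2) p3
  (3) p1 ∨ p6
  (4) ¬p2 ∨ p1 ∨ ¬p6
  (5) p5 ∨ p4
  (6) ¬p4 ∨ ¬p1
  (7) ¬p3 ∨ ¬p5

False

Suppose p5 = True.
From the singleton clause (p3), p3 = True.
But (¬p3) is also a unit clause — contradiction.
So every satisfying assignment has p5 = False.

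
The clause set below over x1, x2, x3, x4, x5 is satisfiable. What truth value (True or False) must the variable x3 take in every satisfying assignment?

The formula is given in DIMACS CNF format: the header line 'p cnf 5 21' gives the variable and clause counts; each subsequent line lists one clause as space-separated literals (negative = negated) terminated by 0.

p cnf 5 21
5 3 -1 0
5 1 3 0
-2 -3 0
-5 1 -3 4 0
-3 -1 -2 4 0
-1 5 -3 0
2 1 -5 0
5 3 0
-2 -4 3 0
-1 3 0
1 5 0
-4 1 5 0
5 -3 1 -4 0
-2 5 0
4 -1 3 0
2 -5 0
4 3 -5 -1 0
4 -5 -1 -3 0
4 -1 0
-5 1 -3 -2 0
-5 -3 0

Suppose x3 = True.
Unit clause (¬x2) forces x2 = False.
Unit clause (¬x5) forces x5 = False.
Unit clause (¬x1) forces x1 = False.
Now (x1) is unsatisfied and unit — conflict.
So every satisfying assignment has x3 = False.

False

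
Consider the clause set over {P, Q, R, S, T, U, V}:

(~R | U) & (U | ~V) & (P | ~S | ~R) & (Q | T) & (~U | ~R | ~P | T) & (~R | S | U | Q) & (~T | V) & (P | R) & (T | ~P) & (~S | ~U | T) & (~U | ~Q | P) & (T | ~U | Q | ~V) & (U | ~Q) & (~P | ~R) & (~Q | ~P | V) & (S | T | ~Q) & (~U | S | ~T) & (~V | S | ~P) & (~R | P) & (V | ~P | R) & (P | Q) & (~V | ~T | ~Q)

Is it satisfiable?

Try R = 0.
(P) alone gives P = 1.
(T) alone gives T = 1.
(V) alone gives V = 1.
(U) alone gives U = 1.
(S) alone gives S = 1.
(~Q) alone gives Q = 0.
Every clause now holds.
A satisfying assignment: P: 1,  Q: 0,  R: 0,  S: 1,  T: 1,  U: 1,  V: 1.

Yes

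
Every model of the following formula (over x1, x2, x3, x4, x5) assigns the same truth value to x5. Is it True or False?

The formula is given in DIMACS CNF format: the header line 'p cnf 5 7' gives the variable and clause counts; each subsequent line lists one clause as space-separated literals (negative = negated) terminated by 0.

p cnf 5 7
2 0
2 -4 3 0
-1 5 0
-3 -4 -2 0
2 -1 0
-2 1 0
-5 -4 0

True

Suppose x5 = False.
The clause (x2) is unit, so x2 = True.
The clause (¬x1) is unit, so x1 = False.
That conflicts with the unit clause (x1).
So every satisfying assignment has x5 = True.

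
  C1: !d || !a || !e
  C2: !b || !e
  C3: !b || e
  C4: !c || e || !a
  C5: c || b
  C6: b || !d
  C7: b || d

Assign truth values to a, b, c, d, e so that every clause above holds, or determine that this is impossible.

UNSATISFIABLE

Branch on b: set b = false.
The clause (c) is unit, so c = true.
The clause (!d) is unit, so d = false.
That conflicts with the unit clause (d).
So b must be the other value — set b = true.
The clause (!e) is unit, so e = false.
That conflicts with the unit clause (e).
Neither b = true nor b = false works.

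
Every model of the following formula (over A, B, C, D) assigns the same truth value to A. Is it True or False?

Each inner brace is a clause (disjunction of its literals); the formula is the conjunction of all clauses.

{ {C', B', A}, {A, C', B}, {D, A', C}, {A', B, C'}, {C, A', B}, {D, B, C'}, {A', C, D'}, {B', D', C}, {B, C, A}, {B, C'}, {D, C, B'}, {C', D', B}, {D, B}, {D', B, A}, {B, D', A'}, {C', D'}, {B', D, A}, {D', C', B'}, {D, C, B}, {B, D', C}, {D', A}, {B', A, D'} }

True

Suppose A = 0.
From the singleton clause (D'), D = 0.
From the singleton clause (B), B = 1.
But (B') is also a unit clause — contradiction.
So every satisfying assignment has A = True.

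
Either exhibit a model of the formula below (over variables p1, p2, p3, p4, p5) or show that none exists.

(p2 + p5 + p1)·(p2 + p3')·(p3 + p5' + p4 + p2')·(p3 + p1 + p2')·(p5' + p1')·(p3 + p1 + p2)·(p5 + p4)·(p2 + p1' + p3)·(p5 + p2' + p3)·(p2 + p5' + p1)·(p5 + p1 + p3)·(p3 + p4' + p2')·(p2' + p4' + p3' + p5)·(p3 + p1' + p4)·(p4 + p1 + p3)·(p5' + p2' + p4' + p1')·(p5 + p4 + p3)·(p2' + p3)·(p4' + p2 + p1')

Suppose p2 = 1.
The clause (p3) is unit, so p3 = 1.
Suppose p5 = 1.
The clause (p1') is unit, so p1 = 0.
No clause remains; p4 is free.

p1 ↦ 0, p2 ↦ 1, p3 ↦ 1, p4 ↦ 0, p5 ↦ 1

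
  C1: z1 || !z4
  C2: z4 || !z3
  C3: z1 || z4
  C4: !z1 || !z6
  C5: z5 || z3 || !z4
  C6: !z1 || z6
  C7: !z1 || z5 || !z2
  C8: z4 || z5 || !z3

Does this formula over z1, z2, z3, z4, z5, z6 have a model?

No, unsatisfiable

Case z1 = true:
Unit clause (!z6) forces z6 = false.
That conflicts with the unit clause (z6).
So z1 must be the other value — set z1 = false.
Unit clause (!z4) forces z4 = false.
That conflicts with the unit clause (z4).
Either choice for z1 ends in contradiction.
No assignment satisfies every clause.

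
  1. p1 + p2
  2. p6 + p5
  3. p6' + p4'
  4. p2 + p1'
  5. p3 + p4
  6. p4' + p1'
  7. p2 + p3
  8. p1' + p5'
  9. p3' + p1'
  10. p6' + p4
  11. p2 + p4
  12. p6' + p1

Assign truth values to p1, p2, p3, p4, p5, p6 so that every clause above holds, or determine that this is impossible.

p1=0,  p2=1,  p3=0,  p4=1,  p5=1,  p6=0

Suppose p1 = 0.
Unit clause (p2) forces p2 = 1.
Unit clause (p6') forces p6 = 0.
Unit clause (p5) forces p5 = 1.
Suppose p3 = 0.
Unit clause (p4) forces p4 = 1.
All clauses are satisfied.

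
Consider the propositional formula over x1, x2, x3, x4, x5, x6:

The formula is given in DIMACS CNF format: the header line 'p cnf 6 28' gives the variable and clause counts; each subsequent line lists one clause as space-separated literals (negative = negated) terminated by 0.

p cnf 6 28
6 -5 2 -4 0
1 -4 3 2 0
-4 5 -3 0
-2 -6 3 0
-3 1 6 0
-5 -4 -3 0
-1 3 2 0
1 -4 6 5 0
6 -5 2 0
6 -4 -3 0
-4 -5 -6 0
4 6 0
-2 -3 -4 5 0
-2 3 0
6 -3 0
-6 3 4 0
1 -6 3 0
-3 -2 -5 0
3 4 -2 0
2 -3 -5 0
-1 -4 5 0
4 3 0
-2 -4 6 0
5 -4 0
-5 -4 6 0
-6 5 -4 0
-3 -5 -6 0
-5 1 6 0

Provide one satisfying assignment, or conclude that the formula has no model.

Branch on x4: set x4 = False.
From the singleton clause (x6), x6 = True.
From the singleton clause (x3), x3 = True.
From the singleton clause (¬x5), x5 = False.
No clause remains; x1, x2 are free.

x1: False; x2: False; x3: True; x4: False; x5: False; x6: True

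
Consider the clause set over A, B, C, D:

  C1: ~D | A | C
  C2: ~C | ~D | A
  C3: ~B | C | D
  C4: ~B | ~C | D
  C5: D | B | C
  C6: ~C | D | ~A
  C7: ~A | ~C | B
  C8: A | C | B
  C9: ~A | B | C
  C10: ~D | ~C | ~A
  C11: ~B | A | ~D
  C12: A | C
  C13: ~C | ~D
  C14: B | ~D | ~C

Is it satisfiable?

Case A = 0:
(C) alone gives C = 1.
(~D) alone gives D = 0.
(~B) alone gives B = 0.
All clauses are satisfied.
A satisfying assignment: A: 0, B: 0, C: 1, D: 0.

Satisfiable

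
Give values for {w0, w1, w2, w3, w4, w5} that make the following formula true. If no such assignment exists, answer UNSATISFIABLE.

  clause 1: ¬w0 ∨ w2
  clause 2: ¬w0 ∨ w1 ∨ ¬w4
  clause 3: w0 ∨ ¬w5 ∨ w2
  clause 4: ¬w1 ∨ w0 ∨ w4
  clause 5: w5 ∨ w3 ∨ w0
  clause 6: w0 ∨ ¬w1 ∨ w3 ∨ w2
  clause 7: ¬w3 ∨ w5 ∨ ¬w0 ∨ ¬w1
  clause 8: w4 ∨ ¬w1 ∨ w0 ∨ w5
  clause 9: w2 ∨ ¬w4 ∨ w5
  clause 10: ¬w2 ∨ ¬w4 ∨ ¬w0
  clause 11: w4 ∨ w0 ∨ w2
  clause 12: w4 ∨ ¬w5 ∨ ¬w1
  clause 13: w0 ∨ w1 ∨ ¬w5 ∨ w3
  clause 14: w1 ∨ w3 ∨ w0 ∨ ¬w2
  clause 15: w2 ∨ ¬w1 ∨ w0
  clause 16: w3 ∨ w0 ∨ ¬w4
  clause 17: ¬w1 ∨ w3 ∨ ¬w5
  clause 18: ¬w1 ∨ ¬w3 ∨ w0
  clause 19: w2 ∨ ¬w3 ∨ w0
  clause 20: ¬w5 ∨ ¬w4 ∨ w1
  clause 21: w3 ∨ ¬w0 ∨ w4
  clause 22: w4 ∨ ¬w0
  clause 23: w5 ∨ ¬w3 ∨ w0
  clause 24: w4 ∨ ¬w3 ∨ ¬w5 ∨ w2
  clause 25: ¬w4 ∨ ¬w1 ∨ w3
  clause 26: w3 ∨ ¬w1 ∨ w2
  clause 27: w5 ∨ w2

Branch on w0: set w0 = False.
Branch on w5: set w5 = True.
(w2) alone gives w2 = True.
Branch on w1: set w1 = False.
(w3) alone gives w3 = True.
(¬w4) alone gives w4 = False.
This assignment satisfies each clause.

w0=False; w1=False; w2=True; w3=True; w4=False; w5=True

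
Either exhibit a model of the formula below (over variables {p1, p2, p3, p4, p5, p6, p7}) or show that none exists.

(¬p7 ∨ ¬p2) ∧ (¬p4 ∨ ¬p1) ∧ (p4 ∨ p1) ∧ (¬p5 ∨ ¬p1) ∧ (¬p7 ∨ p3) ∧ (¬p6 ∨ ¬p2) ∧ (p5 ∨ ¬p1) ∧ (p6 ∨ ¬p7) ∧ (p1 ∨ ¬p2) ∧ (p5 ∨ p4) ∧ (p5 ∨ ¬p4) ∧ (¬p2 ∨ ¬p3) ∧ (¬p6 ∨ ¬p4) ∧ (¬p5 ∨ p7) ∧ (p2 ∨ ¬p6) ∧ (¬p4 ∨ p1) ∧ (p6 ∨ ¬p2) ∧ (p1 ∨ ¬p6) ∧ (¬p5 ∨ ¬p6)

Try p7 = False.
Unit clause (¬p5) forces p5 = False.
Unit clause (¬p1) forces p1 = False.
Unit clause (p4) forces p4 = True.
But (¬p4) is also a unit clause — contradiction.
That branch fails; take p7 = True instead.
Unit clause (¬p2) forces p2 = False.
Unit clause (p3) forces p3 = True.
Unit clause (p6) forces p6 = True.
But (¬p6) is also a unit clause — contradiction.
Either choice for p7 ends in contradiction.

UNSATISFIABLE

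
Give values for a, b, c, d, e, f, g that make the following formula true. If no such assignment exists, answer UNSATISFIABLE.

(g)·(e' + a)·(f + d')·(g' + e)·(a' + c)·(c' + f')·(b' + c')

a=1,  b=0,  c=1,  d=0,  e=1,  f=0,  g=1

Unit clause (g) forces g = 1.
Unit clause (e) forces e = 1.
Unit clause (a) forces a = 1.
Unit clause (c) forces c = 1.
Unit clause (f') forces f = 0.
Unit clause (d') forces d = 0.
Unit clause (b') forces b = 0.
This assignment satisfies each clause.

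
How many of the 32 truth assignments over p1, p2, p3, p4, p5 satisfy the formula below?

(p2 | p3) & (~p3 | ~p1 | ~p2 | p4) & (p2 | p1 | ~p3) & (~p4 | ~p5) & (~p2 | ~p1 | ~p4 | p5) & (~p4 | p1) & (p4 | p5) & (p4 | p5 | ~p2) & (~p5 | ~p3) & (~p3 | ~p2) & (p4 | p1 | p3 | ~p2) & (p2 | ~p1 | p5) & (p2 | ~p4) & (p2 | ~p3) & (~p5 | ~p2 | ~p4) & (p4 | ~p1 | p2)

1

There are 2^5 = 32 truth assignments over (p1, p2, p3, p4, p5).
Split on p2. With p2 = 1, the clauses containing p2 are satisfied and ~p2 drops from the rest; 1 of the 2^4 = 16 assignments to the other variables satisfy what remains.
With p2 = 0, by the same count on the reduced clause set, 0 assignments work.
Total: 1 + 0 = 1.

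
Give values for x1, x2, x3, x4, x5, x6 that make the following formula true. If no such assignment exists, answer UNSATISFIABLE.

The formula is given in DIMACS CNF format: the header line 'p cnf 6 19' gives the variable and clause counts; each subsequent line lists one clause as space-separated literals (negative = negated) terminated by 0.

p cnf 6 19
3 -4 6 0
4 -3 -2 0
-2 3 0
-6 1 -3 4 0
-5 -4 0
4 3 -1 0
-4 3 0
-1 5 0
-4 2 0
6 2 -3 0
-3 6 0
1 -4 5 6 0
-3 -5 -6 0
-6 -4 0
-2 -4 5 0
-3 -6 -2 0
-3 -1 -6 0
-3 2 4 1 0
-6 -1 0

x1 ↦ False; x2 ↦ False; x3 ↦ False; x4 ↦ False; x5 ↦ True; x6 ↦ False

Try x2 = False.
The clause (¬x4) is unit, so x4 = False.
Try x3 = False.
The clause (¬x1) is unit, so x1 = False.
Every clause is now satisfied; x5, x6 are unconstrained.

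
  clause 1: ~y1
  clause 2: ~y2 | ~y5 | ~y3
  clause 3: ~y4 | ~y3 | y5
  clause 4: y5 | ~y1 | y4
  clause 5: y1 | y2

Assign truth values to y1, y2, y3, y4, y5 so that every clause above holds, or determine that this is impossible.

y1 ↦ 0,  y2 ↦ 1,  y3 ↦ 0,  y4 ↦ 0,  y5 ↦ 1

(~y1) alone gives y1 = 0.
(y2) alone gives y2 = 1.
Branch on y5: set y5 = 1.
(~y3) alone gives y3 = 0.
Every clause is now satisfied; y4 is unconstrained.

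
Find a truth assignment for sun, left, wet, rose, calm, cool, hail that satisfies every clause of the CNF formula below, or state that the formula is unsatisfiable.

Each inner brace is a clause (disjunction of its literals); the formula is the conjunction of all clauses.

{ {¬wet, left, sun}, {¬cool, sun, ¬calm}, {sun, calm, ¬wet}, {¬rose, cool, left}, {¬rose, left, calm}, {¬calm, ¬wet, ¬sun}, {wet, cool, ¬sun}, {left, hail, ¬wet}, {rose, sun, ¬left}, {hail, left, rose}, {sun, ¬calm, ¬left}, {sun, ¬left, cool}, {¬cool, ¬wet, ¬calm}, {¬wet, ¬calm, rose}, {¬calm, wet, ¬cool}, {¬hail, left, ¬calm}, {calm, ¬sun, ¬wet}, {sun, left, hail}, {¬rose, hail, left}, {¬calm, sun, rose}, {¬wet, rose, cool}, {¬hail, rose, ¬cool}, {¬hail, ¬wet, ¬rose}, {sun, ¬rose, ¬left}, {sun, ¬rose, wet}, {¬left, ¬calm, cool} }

Try wet = False.
Try cool = True.
(¬calm) alone gives calm = False.
Try rose = False.
(¬hail) alone gives hail = False.
(left) alone gives left = True.
(sun) alone gives sun = True.
This assignment satisfies each clause.

sun=True; left=True; wet=False; rose=False; calm=False; cool=True; hail=False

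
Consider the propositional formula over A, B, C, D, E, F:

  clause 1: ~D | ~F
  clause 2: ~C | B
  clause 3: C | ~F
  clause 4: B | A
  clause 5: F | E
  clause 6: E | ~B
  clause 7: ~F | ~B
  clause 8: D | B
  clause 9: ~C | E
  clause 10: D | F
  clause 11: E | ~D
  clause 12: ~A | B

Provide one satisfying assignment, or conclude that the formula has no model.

Case D = 1:
Unit clause (~F) forces F = 0.
Unit clause (E) forces E = 1.
Case C = 0:
Case B = 1:
All clauses hold; A can take either value.

A: 0, B: 1, C: 0, D: 1, E: 1, F: 0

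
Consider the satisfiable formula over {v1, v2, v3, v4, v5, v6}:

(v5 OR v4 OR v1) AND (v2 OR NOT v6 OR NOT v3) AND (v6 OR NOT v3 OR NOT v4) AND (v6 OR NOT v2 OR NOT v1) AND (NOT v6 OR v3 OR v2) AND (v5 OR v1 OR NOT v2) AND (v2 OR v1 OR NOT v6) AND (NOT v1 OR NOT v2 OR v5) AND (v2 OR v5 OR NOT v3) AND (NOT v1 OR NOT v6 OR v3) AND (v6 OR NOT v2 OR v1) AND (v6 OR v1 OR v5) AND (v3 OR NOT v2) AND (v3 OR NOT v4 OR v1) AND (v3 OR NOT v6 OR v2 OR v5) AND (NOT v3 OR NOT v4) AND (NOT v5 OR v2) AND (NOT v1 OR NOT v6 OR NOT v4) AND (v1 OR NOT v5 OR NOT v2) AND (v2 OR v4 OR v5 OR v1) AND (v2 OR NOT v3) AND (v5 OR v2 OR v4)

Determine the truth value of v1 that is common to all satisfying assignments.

Suppose v1 = false.
Case v5 = true:
Unit clause (v2) forces v2 = true.
That conflicts with the unit clause (NOT v2).
That branch fails; take v5 = false instead.
Unit clause (v4) forces v4 = true.
Unit clause (NOT v2) forces v2 = false.
Unit clause (NOT v6) forces v6 = false.
That conflicts with the unit clause (v6).
Neither v5 = true nor v5 = false works.
So every satisfying assignment has v1 = True.

True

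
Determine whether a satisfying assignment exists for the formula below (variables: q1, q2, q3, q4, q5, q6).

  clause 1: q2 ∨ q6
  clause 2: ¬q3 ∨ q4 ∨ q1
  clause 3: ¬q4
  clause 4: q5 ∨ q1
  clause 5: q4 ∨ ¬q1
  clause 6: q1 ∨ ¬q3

From the singleton clause (¬q4), q4 = False.
From the singleton clause (¬q1), q1 = False.
From the singleton clause (¬q3), q3 = False.
From the singleton clause (q5), q5 = True.
Try q2 = False.
From the singleton clause (q6), q6 = True.
Every clause now holds.
A satisfying assignment: q1 ↦ False,  q2 ↦ False,  q3 ↦ False,  q4 ↦ False,  q5 ↦ True,  q6 ↦ True.

Yes, satisfiable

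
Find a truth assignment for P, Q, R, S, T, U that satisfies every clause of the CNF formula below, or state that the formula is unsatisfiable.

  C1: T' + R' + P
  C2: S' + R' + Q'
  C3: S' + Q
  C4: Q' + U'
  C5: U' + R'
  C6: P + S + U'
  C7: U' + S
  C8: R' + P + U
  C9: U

UNSATISFIABLE

From the singleton clause (U), U = 1.
From the singleton clause (Q'), Q = 0.
From the singleton clause (S'), S = 0.
That conflicts with the unit clause (S).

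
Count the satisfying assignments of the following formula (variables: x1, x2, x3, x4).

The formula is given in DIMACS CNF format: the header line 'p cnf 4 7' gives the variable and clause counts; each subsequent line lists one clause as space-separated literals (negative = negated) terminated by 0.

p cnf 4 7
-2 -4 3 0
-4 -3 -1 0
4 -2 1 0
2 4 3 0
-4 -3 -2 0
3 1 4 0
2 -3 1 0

There are 2^4 = 16 truth assignments over (x1, x2, x3, x4).
Check each against the 7 clauses (columns in the order x1, x2, x3, x4):
  F F F F  ✗ fails (x2 ∨ x4 ∨ x3)
  F F F T  ✓ satisfies all
  F F T F  ✗ fails (x2 ∨ ¬x3 ∨ x1)
  F F T T  ✗ fails (x2 ∨ ¬x3 ∨ x1)
  F T F F  ✗ fails (x4 ∨ ¬x2 ∨ x1)
  F T F T  ✗ fails (¬x2 ∨ ¬x4 ∨ x3)
  F T T F  ✗ fails (x4 ∨ ¬x2 ∨ x1)
  F T T T  ✗ fails (¬x4 ∨ ¬x3 ∨ ¬x2)
  T F F F  ✗ fails (x2 ∨ x4 ∨ x3)
  T F F T  ✓ satisfies all
  T F T F  ✓ satisfies all
  T F T T  ✗ fails (¬x4 ∨ ¬x3 ∨ ¬x1)
  T T F F  ✓ satisfies all
  T T F T  ✗ fails (¬x2 ∨ ¬x4 ∨ x3)
  T T T F  ✓ satisfies all
  T T T T  ✗ fails (¬x4 ∨ ¬x3 ∨ ¬x1)
5 of the 16 rows are models.

5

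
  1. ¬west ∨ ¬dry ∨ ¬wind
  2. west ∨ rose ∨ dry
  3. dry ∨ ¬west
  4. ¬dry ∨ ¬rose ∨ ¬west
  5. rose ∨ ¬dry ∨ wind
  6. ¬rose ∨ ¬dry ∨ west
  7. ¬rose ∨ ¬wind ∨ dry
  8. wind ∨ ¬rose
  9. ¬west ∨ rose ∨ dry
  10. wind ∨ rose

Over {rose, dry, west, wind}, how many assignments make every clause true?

1

There are 2^4 = 16 truth assignments over (rose, dry, west, wind).
Check each against the 10 clauses (columns in the order rose, dry, west, wind):
  F F F F  ✗ fails (west ∨ rose ∨ dry)
  F F F T  ✗ fails (west ∨ rose ∨ dry)
  F F T F  ✗ fails (dry ∨ ¬west)
  F F T T  ✗ fails (dry ∨ ¬west)
  F T F F  ✗ fails (rose ∨ ¬dry ∨ wind)
  F T F T  ✓ satisfies all
  F T T F  ✗ fails (rose ∨ ¬dry ∨ wind)
  F T T T  ✗ fails (¬west ∨ ¬dry ∨ ¬wind)
  T F F F  ✗ fails (wind ∨ ¬rose)
  T F F T  ✗ fails (¬rose ∨ ¬wind ∨ dry)
  T F T F  ✗ fails (dry ∨ ¬west)
  T F T T  ✗ fails (dry ∨ ¬west)
  T T F F  ✗ fails (¬rose ∨ ¬dry ∨ west)
  T T F T  ✗ fails (¬rose ∨ ¬dry ∨ west)
  T T T F  ✗ fails (¬dry ∨ ¬rose ∨ ¬west)
  T T T T  ✗ fails (¬west ∨ ¬dry ∨ ¬wind)
1 of the 16 rows is a model.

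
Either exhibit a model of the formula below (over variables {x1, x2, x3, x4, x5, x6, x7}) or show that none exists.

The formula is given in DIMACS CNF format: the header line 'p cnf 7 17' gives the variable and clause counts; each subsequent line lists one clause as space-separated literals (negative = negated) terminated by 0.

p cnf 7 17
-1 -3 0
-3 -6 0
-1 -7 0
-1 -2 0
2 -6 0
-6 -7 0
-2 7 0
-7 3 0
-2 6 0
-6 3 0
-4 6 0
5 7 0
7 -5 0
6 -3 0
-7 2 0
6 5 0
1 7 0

UNSATISFIABLE

Try x1 = False.
From the singleton clause (x7), x7 = True.
From the singleton clause (¬x6), x6 = False.
From the singleton clause (x3), x3 = True.
Now (¬x3) is unsatisfied and unit — conflict.
So x1 must be the other value — set x1 = True.
From the singleton clause (¬x3), x3 = False.
From the singleton clause (¬x7), x7 = False.
From the singleton clause (¬x2), x2 = False.
From the singleton clause (¬x6), x6 = False.
From the singleton clause (¬x4), x4 = False.
From the singleton clause (x5), x5 = True.
Now (¬x5) is unsatisfied and unit — conflict.
Neither x1 = True nor x1 = False works.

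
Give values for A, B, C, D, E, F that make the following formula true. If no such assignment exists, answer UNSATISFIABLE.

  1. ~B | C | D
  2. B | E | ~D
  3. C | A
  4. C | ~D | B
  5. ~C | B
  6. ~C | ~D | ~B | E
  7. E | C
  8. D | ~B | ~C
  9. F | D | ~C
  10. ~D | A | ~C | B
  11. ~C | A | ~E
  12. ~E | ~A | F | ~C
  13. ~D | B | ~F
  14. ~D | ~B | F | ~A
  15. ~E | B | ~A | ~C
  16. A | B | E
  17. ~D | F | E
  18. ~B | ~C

A: 1,  B: 0,  C: 0,  D: 0,  E: 1,  F: 0

Case C = 0:
(A) alone gives A = 1.
(E) alone gives E = 1.
Case B = 0:
(~D) alone gives D = 0.
No clause remains; F is free.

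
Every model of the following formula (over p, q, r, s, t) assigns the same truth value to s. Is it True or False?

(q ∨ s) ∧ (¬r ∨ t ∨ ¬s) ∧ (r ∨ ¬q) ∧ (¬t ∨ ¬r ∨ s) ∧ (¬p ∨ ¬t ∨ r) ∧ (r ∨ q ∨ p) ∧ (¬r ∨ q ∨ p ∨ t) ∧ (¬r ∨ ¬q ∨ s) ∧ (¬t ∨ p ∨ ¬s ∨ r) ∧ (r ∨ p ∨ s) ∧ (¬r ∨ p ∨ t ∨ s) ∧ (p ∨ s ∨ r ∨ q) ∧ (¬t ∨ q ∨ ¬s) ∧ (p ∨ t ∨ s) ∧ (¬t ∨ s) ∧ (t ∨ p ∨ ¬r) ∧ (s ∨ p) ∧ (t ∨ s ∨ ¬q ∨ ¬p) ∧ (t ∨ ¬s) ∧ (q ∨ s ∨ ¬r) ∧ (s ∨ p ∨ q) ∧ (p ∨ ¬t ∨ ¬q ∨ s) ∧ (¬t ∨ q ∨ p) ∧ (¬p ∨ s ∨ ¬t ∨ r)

Suppose s = False.
Unit clause (q) forces q = True.
Unit clause (r) forces r = True.
That conflicts with the unit clause (¬r).
So every satisfying assignment has s = True.

True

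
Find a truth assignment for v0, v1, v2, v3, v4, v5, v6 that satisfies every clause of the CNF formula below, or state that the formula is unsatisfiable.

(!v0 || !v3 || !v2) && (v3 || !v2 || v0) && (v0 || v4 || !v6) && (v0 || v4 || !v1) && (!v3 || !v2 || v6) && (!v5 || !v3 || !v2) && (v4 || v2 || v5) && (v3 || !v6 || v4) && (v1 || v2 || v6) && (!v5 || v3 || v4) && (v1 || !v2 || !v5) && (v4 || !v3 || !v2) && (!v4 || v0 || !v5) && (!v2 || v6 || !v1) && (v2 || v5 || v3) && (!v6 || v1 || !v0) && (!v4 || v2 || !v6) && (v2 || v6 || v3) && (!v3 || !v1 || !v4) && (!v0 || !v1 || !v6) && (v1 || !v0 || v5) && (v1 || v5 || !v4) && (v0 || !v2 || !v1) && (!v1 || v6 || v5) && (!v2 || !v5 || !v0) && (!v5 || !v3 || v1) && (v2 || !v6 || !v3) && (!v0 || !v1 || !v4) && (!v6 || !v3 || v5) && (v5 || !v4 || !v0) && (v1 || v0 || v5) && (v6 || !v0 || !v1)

UNSATISFIABLE

Try v0 = false.
Try v3 = true.
Try v4 = true.
The clause (!v5) is unit, so v5 = false.
The clause (!v1) is unit, so v1 = false.
Now (v1) is unsatisfied and unit — conflict.
Backtrack on v4: now try v4 = false.
The clause (!v6) is unit, so v6 = false.
The clause (!v1) is unit, so v1 = false.
The clause (!v2) is unit, so v2 = false.
Now (v2) is unsatisfied and unit — conflict.
Neither v4 = true nor v4 = false works.
Backtrack on v3: now try v3 = false.
The clause (!v2) is unit, so v2 = false.
The clause (v5) is unit, so v5 = true.
The clause (v4) is unit, so v4 = true.
Now (!v4) is unsatisfied and unit — conflict.
Neither v3 = true nor v3 = false works.
Backtrack on v0: now try v0 = true.
Try v3 = false.
Try v6 = false.
The clause (v2) is unit, so v2 = true.
The clause (!v1) is unit, so v1 = false.
The clause (!v5) is unit, so v5 = false.
Now (v5) is unsatisfied and unit — conflict.
Backtrack on v6: now try v6 = true.
The clause (v4) is unit, so v4 = true.
The clause (v1) is unit, so v1 = true.
Now (!v1) is unsatisfied and unit — conflict.
Neither v6 = true nor v6 = false works.
Backtrack on v3: now try v3 = true.
The clause (!v2) is unit, so v2 = false.
The clause (!v6) is unit, so v6 = false.
The clause (v1) is unit, so v1 = true.
Now (!v1) is unsatisfied and unit — conflict.
Neither v3 = true nor v3 = false works.
Neither v0 = true nor v0 = false works.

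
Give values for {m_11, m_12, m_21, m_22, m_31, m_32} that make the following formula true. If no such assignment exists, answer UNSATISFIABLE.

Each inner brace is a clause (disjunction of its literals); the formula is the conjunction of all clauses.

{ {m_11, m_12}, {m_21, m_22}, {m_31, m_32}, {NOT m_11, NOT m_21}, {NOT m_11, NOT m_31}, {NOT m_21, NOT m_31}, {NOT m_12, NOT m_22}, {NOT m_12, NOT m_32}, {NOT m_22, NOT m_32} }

UNSATISFIABLE

Case m_11 = true:
Unit clause (NOT m_21) forces m_21 = false.
Unit clause (m_22) forces m_22 = true.
Unit clause (NOT m_31) forces m_31 = false.
Unit clause (m_32) forces m_32 = true.
But (NOT m_32) is also a unit clause — contradiction.
So m_11 must be the other value — set m_11 = false.
Unit clause (m_12) forces m_12 = true.
Unit clause (NOT m_22) forces m_22 = false.
Unit clause (m_21) forces m_21 = true.
Unit clause (NOT m_31) forces m_31 = false.
Unit clause (m_32) forces m_32 = true.
But (NOT m_32) is also a unit clause — contradiction.
Both values of m_11 lead to a conflict.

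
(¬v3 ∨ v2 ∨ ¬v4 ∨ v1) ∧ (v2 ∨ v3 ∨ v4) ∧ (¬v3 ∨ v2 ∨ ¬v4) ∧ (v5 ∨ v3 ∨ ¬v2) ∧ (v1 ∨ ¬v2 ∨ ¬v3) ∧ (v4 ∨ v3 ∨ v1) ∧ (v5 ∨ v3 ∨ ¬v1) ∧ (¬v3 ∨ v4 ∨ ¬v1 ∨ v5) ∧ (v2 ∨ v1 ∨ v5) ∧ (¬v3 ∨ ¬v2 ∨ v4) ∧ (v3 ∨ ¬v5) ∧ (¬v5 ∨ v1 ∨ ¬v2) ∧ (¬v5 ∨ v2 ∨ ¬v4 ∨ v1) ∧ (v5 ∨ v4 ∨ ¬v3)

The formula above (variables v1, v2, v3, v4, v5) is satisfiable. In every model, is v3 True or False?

Suppose v3 = False.
The clause (¬v5) is unit, so v5 = False.
The clause (¬v2) is unit, so v2 = False.
The clause (v4) is unit, so v4 = True.
The clause (¬v1) is unit, so v1 = False.
That conflicts with the unit clause (v1).
So every satisfying assignment has v3 = True.

True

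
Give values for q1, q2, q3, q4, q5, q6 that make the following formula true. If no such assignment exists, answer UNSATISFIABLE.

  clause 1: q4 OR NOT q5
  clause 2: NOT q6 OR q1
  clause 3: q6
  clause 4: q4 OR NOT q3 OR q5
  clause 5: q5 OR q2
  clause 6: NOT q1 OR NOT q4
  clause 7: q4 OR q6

q1=true; q2=true; q3=false; q4=false; q5=false; q6=true

(q6) alone gives q6 = true.
(q1) alone gives q1 = true.
(NOT q4) alone gives q4 = false.
(NOT q5) alone gives q5 = false.
(NOT q3) alone gives q3 = false.
(q2) alone gives q2 = true.
All clauses are satisfied.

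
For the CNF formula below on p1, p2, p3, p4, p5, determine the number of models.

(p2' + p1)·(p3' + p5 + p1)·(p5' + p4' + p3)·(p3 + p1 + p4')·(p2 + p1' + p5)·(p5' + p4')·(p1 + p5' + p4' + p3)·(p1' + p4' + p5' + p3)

11

There are 2^5 = 32 truth assignments over (p1, p2, p3, p4, p5).
Split on p1. With p1 = 1, the clauses containing p1 are satisfied and p1' drops from the rest; 8 of the 2^4 = 16 assignments to the other variables satisfy what remains.
With p1 = 0, by the same count on the reduced clause set, 3 assignments work.
(One model: p1=F, p2=F, p3=F, p4=F, p5=F.)
Total: 8 + 3 = 11.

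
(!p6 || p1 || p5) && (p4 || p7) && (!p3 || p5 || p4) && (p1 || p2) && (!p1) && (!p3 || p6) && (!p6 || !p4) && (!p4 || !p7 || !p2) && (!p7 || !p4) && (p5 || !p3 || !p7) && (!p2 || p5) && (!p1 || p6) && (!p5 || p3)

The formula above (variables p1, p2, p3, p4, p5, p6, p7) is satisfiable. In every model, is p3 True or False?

Suppose p3 = false.
Unit clause (!p1) forces p1 = false.
Unit clause (p2) forces p2 = true.
Unit clause (p5) forces p5 = true.
That conflicts with the unit clause (!p5).
So every satisfying assignment has p3 = True.

True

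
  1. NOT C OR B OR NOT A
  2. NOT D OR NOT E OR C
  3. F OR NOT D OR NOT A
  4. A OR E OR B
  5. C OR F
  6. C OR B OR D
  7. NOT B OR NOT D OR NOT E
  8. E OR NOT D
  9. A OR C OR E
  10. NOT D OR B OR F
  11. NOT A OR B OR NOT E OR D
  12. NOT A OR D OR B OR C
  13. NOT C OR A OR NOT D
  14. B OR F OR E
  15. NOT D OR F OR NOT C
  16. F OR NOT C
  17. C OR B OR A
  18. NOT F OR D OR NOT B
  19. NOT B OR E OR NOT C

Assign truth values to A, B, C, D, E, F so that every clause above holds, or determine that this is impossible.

A ↦ false, B ↦ false, C ↦ true, D ↦ false, E ↦ true, F ↦ true

Try C = true.
(F) alone gives F = true.
Try B = false.
(NOT A) alone gives A = false.
(E) alone gives E = true.
(NOT D) alone gives D = false.
Every clause now holds.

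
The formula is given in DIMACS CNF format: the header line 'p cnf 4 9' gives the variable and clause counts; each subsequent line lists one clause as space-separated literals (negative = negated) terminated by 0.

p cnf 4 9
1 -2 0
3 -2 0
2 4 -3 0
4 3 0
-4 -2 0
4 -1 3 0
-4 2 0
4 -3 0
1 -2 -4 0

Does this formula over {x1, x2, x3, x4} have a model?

Branch on x1: set x1 = True.
Branch on x3: set x3 = True.
From the singleton clause (x4), x4 = True.
From the singleton clause (¬x2), x2 = False.
Now (x2) is unsatisfied and unit — conflict.
So x3 must be the other value — set x3 = False.
From the singleton clause (¬x2), x2 = False.
From the singleton clause (x4), x4 = True.
Now (¬x4) is unsatisfied and unit — conflict.
Both values of x3 lead to a conflict.
So x1 must be the other value — set x1 = False.
From the singleton clause (¬x2), x2 = False.
From the singleton clause (¬x4), x4 = False.
From the singleton clause (¬x3), x3 = False.
Now (x3) is unsatisfied and unit — conflict.
Both values of x1 lead to a conflict.
No assignment satisfies every clause.

No, unsatisfiable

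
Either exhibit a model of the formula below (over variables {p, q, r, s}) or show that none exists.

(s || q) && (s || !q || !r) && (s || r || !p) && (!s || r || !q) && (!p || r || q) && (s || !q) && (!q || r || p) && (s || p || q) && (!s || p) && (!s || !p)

Try s = true.
(p) alone gives p = true.
But (!p) is also a unit clause — contradiction.
Backtrack on s: now try s = false.
(q) alone gives q = true.
But (!q) is also a unit clause — contradiction.
Neither s = true nor s = false works.

UNSATISFIABLE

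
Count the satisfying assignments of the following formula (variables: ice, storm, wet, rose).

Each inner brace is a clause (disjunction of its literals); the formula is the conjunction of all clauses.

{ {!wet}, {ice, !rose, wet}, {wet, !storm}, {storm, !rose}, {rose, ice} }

1

There are 2^4 = 16 truth assignments over (ice, storm, wet, rose).
Check each against the 5 clauses (columns in the order ice, storm, wet, rose):
  F F F F  ✗ fails (rose || ice)
  F F F T  ✗ fails (ice || !rose || wet)
  F F T F  ✗ fails (!wet)
  F F T T  ✗ fails (!wet)
  F T F F  ✗ fails (wet || !storm)
  F T F T  ✗ fails (ice || !rose || wet)
  F T T F  ✗ fails (!wet)
  F T T T  ✗ fails (!wet)
  T F F F  ✓ satisfies all
  T F F T  ✗ fails (storm || !rose)
  T F T F  ✗ fails (!wet)
  T F T T  ✗ fails (!wet)
  T T F F  ✗ fails (wet || !storm)
  T T F T  ✗ fails (wet || !storm)
  T T T F  ✗ fails (!wet)
  T T T T  ✗ fails (!wet)
1 of the 16 rows is a model.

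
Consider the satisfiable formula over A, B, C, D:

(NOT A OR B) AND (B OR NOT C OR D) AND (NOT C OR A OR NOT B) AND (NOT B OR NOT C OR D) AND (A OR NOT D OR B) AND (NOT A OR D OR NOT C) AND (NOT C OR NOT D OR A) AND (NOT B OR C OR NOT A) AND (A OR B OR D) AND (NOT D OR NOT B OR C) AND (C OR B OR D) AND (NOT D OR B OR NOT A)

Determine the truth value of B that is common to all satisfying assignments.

True

Suppose B = false.
The clause (NOT A) is unit, so A = false.
The clause (NOT D) is unit, so D = false.
Now (D) is unsatisfied and unit — conflict.
So every satisfying assignment has B = True.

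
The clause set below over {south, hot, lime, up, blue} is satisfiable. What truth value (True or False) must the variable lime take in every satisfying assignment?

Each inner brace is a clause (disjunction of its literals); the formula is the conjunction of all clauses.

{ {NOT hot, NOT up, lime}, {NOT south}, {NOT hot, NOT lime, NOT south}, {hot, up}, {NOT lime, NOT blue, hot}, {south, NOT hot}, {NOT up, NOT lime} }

False

Suppose lime = true.
(NOT south) alone gives south = false.
(NOT hot) alone gives hot = false.
(up) alone gives up = true.
But (NOT up) is also a unit clause — contradiction.
So every satisfying assignment has lime = False.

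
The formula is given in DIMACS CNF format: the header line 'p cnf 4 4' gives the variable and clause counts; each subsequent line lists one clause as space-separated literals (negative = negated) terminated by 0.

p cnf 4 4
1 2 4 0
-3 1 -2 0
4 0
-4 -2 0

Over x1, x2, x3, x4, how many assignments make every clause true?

There are 2^4 = 16 truth assignments over (x1, x2, x3, x4).
Check each against the 4 clauses (columns in the order x1, x2, x3, x4):
  F F F F  ✗ fails (x1 ∨ x2 ∨ x4)
  F F F T  ✓ satisfies all
  F F T F  ✗ fails (x1 ∨ x2 ∨ x4)
  F F T T  ✓ satisfies all
  F T F F  ✗ fails (x4)
  F T F T  ✗ fails (¬x4 ∨ ¬x2)
  F T T F  ✗ fails (¬x3 ∨ x1 ∨ ¬x2)
  F T T T  ✗ fails (¬x3 ∨ x1 ∨ ¬x2)
  T F F F  ✗ fails (x4)
  T F F T  ✓ satisfies all
  T F T F  ✗ fails (x4)
  T F T T  ✓ satisfies all
  T T F F  ✗ fails (x4)
  T T F T  ✗ fails (¬x4 ∨ ¬x2)
  T T T F  ✗ fails (x4)
  T T T T  ✗ fails (¬x4 ∨ ¬x2)
4 of the 16 rows are models.

4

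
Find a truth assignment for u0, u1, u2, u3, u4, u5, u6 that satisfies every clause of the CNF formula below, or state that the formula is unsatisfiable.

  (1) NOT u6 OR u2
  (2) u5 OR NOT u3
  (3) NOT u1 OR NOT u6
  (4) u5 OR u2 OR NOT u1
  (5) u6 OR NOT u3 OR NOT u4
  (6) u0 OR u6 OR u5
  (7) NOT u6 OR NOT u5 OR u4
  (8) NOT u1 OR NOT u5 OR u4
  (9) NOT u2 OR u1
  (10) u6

UNSATISFIABLE

From the singleton clause (u6), u6 = true.
From the singleton clause (u2), u2 = true.
From the singleton clause (NOT u1), u1 = false.
Now (u1) is unsatisfied and unit — conflict.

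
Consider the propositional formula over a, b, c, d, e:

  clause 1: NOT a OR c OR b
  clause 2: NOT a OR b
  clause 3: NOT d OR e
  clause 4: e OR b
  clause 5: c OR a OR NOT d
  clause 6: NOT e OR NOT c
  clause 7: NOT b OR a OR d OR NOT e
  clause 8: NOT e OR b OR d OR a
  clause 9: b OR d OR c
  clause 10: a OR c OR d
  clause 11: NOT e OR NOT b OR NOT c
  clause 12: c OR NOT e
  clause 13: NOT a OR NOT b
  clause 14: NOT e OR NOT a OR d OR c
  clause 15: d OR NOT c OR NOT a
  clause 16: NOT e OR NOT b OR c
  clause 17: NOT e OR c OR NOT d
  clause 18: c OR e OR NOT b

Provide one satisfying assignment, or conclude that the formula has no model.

Branch on a: set a = false.
Branch on d: set d = false.
(c) alone gives c = true.
(NOT e) alone gives e = false.
(b) alone gives b = true.
All clauses are satisfied.

a: false,  b: true,  c: true,  d: false,  e: false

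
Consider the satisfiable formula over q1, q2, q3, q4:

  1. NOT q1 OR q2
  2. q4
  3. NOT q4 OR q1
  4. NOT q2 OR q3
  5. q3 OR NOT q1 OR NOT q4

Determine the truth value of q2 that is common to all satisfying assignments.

Suppose q2 = false.
Unit clause (NOT q1) forces q1 = false.
Unit clause (q4) forces q4 = true.
That conflicts with the unit clause (NOT q4).
So every satisfying assignment has q2 = True.

True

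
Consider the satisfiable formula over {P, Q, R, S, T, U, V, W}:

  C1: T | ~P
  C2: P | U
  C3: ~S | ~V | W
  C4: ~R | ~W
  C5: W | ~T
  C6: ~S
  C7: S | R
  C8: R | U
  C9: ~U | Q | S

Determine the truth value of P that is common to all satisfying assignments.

Suppose P = 1.
From the singleton clause (T), T = 1.
From the singleton clause (W), W = 1.
From the singleton clause (~R), R = 0.
From the singleton clause (~S), S = 0.
Now (S) is unsatisfied and unit — conflict.
So every satisfying assignment has P = False.

False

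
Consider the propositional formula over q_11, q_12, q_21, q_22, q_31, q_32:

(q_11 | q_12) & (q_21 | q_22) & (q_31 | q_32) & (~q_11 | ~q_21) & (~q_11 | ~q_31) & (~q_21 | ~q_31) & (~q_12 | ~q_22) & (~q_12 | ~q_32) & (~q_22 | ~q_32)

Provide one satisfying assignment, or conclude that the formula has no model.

UNSATISFIABLE

Try q_11 = 1.
The clause (~q_21) is unit, so q_21 = 0.
The clause (q_22) is unit, so q_22 = 1.
The clause (~q_31) is unit, so q_31 = 0.
The clause (q_32) is unit, so q_32 = 1.
That conflicts with the unit clause (~q_32).
So q_11 must be the other value — set q_11 = 0.
The clause (q_12) is unit, so q_12 = 1.
The clause (~q_22) is unit, so q_22 = 0.
The clause (q_21) is unit, so q_21 = 1.
The clause (~q_31) is unit, so q_31 = 0.
The clause (q_32) is unit, so q_32 = 1.
That conflicts with the unit clause (~q_32).
Either choice for q_11 ends in contradiction.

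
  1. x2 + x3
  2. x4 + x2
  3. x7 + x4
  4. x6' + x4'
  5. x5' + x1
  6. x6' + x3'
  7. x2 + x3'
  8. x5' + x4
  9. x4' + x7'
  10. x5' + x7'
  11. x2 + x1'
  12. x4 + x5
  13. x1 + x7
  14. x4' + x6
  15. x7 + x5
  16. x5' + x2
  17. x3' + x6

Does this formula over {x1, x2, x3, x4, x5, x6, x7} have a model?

No

Suppose x2 = 1.
Suppose x7 = 1.
(x4') alone gives x4 = 0.
(x5') alone gives x5 = 0.
That conflicts with the unit clause (x5).
Undo x7 and try x7 = 0.
(x4) alone gives x4 = 1.
(x6') alone gives x6 = 0.
That conflicts with the unit clause (x6).
Neither x7 = 1 nor x7 = 0 works.
Undo x2 and try x2 = 0.
(x3) alone gives x3 = 1.
That conflicts with the unit clause (x3').
Neither x2 = 1 nor x2 = 0 works.
No assignment satisfies every clause.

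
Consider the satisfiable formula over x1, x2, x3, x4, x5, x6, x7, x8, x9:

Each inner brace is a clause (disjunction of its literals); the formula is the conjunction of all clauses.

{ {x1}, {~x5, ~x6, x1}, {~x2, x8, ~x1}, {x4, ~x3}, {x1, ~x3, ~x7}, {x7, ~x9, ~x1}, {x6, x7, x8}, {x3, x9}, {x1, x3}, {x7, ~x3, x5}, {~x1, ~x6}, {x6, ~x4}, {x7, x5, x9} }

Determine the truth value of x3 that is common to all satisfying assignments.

False

Suppose x3 = 1.
From the singleton clause (x1), x1 = 1.
From the singleton clause (x4), x4 = 1.
From the singleton clause (~x6), x6 = 0.
Now (x6) is unsatisfied and unit — conflict.
So every satisfying assignment has x3 = False.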